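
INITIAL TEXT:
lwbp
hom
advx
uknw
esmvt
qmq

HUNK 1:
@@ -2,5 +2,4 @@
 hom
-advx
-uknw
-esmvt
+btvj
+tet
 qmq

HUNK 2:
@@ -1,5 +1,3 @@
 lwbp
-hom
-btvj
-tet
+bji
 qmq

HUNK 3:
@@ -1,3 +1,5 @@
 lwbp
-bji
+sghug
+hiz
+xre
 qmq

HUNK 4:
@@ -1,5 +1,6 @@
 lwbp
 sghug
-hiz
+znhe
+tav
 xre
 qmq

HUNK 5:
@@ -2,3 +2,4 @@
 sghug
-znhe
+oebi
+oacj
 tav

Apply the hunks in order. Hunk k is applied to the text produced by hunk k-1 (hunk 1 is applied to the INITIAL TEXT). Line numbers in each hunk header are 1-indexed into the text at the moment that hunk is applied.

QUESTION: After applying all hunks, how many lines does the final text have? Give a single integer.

Hunk 1: at line 2 remove [advx,uknw,esmvt] add [btvj,tet] -> 5 lines: lwbp hom btvj tet qmq
Hunk 2: at line 1 remove [hom,btvj,tet] add [bji] -> 3 lines: lwbp bji qmq
Hunk 3: at line 1 remove [bji] add [sghug,hiz,xre] -> 5 lines: lwbp sghug hiz xre qmq
Hunk 4: at line 1 remove [hiz] add [znhe,tav] -> 6 lines: lwbp sghug znhe tav xre qmq
Hunk 5: at line 2 remove [znhe] add [oebi,oacj] -> 7 lines: lwbp sghug oebi oacj tav xre qmq
Final line count: 7

Answer: 7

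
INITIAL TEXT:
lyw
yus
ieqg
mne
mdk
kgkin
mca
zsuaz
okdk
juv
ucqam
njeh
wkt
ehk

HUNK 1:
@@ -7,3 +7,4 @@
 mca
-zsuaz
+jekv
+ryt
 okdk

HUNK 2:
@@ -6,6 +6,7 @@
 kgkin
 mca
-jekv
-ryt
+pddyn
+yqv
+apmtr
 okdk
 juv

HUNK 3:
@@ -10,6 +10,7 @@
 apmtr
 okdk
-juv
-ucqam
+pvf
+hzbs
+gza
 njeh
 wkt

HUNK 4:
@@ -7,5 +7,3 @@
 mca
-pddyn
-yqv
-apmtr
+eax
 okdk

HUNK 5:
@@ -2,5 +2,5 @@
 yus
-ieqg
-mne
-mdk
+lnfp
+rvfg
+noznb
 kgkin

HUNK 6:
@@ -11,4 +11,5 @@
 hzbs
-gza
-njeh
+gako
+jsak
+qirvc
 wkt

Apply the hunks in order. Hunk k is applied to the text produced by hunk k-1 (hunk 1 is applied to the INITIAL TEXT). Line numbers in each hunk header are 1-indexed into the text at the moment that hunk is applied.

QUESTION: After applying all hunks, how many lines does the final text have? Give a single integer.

Hunk 1: at line 7 remove [zsuaz] add [jekv,ryt] -> 15 lines: lyw yus ieqg mne mdk kgkin mca jekv ryt okdk juv ucqam njeh wkt ehk
Hunk 2: at line 6 remove [jekv,ryt] add [pddyn,yqv,apmtr] -> 16 lines: lyw yus ieqg mne mdk kgkin mca pddyn yqv apmtr okdk juv ucqam njeh wkt ehk
Hunk 3: at line 10 remove [juv,ucqam] add [pvf,hzbs,gza] -> 17 lines: lyw yus ieqg mne mdk kgkin mca pddyn yqv apmtr okdk pvf hzbs gza njeh wkt ehk
Hunk 4: at line 7 remove [pddyn,yqv,apmtr] add [eax] -> 15 lines: lyw yus ieqg mne mdk kgkin mca eax okdk pvf hzbs gza njeh wkt ehk
Hunk 5: at line 2 remove [ieqg,mne,mdk] add [lnfp,rvfg,noznb] -> 15 lines: lyw yus lnfp rvfg noznb kgkin mca eax okdk pvf hzbs gza njeh wkt ehk
Hunk 6: at line 11 remove [gza,njeh] add [gako,jsak,qirvc] -> 16 lines: lyw yus lnfp rvfg noznb kgkin mca eax okdk pvf hzbs gako jsak qirvc wkt ehk
Final line count: 16

Answer: 16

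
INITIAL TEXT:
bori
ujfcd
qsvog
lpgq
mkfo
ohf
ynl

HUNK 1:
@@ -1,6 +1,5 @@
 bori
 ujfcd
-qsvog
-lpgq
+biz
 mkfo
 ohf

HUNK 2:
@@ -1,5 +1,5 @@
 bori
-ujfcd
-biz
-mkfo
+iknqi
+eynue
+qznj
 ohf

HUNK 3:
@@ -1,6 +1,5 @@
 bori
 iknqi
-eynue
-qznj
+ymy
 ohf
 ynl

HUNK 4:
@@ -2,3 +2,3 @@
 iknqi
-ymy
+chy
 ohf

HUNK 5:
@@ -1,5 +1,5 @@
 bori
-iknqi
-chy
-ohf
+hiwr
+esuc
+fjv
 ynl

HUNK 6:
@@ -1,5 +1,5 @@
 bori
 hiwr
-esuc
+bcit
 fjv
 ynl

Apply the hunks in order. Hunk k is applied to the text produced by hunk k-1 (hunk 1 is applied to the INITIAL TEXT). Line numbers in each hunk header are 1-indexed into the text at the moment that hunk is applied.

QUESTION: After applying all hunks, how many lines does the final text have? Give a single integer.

Answer: 5

Derivation:
Hunk 1: at line 1 remove [qsvog,lpgq] add [biz] -> 6 lines: bori ujfcd biz mkfo ohf ynl
Hunk 2: at line 1 remove [ujfcd,biz,mkfo] add [iknqi,eynue,qznj] -> 6 lines: bori iknqi eynue qznj ohf ynl
Hunk 3: at line 1 remove [eynue,qznj] add [ymy] -> 5 lines: bori iknqi ymy ohf ynl
Hunk 4: at line 2 remove [ymy] add [chy] -> 5 lines: bori iknqi chy ohf ynl
Hunk 5: at line 1 remove [iknqi,chy,ohf] add [hiwr,esuc,fjv] -> 5 lines: bori hiwr esuc fjv ynl
Hunk 6: at line 1 remove [esuc] add [bcit] -> 5 lines: bori hiwr bcit fjv ynl
Final line count: 5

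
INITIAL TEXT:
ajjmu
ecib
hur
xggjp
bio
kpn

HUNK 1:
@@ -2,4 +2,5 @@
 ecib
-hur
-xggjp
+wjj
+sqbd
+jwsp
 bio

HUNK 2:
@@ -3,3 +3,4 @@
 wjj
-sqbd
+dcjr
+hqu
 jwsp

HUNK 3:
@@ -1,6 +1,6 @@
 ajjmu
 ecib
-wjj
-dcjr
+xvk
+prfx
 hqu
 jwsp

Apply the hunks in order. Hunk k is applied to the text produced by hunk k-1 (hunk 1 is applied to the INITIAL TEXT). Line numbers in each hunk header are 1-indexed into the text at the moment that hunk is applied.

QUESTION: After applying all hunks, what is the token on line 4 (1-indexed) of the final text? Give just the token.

Answer: prfx

Derivation:
Hunk 1: at line 2 remove [hur,xggjp] add [wjj,sqbd,jwsp] -> 7 lines: ajjmu ecib wjj sqbd jwsp bio kpn
Hunk 2: at line 3 remove [sqbd] add [dcjr,hqu] -> 8 lines: ajjmu ecib wjj dcjr hqu jwsp bio kpn
Hunk 3: at line 1 remove [wjj,dcjr] add [xvk,prfx] -> 8 lines: ajjmu ecib xvk prfx hqu jwsp bio kpn
Final line 4: prfx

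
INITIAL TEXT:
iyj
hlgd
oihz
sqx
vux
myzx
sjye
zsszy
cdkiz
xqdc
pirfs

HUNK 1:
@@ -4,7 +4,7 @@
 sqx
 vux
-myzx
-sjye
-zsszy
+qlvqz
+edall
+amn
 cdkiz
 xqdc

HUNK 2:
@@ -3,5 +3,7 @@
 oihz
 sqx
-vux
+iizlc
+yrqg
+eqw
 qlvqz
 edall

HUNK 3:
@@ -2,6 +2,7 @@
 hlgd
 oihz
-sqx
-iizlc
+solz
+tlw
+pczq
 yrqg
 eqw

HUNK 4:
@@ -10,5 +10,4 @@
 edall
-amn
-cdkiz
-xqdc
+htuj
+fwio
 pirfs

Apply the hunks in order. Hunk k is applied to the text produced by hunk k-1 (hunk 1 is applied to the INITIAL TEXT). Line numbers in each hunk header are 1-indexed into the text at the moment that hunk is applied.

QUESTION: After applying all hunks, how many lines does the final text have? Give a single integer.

Hunk 1: at line 4 remove [myzx,sjye,zsszy] add [qlvqz,edall,amn] -> 11 lines: iyj hlgd oihz sqx vux qlvqz edall amn cdkiz xqdc pirfs
Hunk 2: at line 3 remove [vux] add [iizlc,yrqg,eqw] -> 13 lines: iyj hlgd oihz sqx iizlc yrqg eqw qlvqz edall amn cdkiz xqdc pirfs
Hunk 3: at line 2 remove [sqx,iizlc] add [solz,tlw,pczq] -> 14 lines: iyj hlgd oihz solz tlw pczq yrqg eqw qlvqz edall amn cdkiz xqdc pirfs
Hunk 4: at line 10 remove [amn,cdkiz,xqdc] add [htuj,fwio] -> 13 lines: iyj hlgd oihz solz tlw pczq yrqg eqw qlvqz edall htuj fwio pirfs
Final line count: 13

Answer: 13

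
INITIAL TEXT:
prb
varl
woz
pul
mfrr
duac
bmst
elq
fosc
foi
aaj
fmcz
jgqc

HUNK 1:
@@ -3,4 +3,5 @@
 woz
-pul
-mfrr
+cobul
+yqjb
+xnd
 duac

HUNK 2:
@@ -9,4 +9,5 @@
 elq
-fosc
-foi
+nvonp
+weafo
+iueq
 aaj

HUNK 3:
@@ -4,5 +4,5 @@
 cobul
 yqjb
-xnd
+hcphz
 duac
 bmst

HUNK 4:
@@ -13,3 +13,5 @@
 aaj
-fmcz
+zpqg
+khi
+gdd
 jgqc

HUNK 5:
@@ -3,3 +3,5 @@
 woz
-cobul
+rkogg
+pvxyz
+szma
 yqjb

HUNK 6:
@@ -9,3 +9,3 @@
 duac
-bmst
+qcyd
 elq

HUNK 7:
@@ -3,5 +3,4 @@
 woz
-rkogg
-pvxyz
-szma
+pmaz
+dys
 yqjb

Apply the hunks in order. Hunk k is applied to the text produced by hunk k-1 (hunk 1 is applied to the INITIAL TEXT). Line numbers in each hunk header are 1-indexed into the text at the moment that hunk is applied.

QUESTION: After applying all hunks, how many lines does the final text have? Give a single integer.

Hunk 1: at line 3 remove [pul,mfrr] add [cobul,yqjb,xnd] -> 14 lines: prb varl woz cobul yqjb xnd duac bmst elq fosc foi aaj fmcz jgqc
Hunk 2: at line 9 remove [fosc,foi] add [nvonp,weafo,iueq] -> 15 lines: prb varl woz cobul yqjb xnd duac bmst elq nvonp weafo iueq aaj fmcz jgqc
Hunk 3: at line 4 remove [xnd] add [hcphz] -> 15 lines: prb varl woz cobul yqjb hcphz duac bmst elq nvonp weafo iueq aaj fmcz jgqc
Hunk 4: at line 13 remove [fmcz] add [zpqg,khi,gdd] -> 17 lines: prb varl woz cobul yqjb hcphz duac bmst elq nvonp weafo iueq aaj zpqg khi gdd jgqc
Hunk 5: at line 3 remove [cobul] add [rkogg,pvxyz,szma] -> 19 lines: prb varl woz rkogg pvxyz szma yqjb hcphz duac bmst elq nvonp weafo iueq aaj zpqg khi gdd jgqc
Hunk 6: at line 9 remove [bmst] add [qcyd] -> 19 lines: prb varl woz rkogg pvxyz szma yqjb hcphz duac qcyd elq nvonp weafo iueq aaj zpqg khi gdd jgqc
Hunk 7: at line 3 remove [rkogg,pvxyz,szma] add [pmaz,dys] -> 18 lines: prb varl woz pmaz dys yqjb hcphz duac qcyd elq nvonp weafo iueq aaj zpqg khi gdd jgqc
Final line count: 18

Answer: 18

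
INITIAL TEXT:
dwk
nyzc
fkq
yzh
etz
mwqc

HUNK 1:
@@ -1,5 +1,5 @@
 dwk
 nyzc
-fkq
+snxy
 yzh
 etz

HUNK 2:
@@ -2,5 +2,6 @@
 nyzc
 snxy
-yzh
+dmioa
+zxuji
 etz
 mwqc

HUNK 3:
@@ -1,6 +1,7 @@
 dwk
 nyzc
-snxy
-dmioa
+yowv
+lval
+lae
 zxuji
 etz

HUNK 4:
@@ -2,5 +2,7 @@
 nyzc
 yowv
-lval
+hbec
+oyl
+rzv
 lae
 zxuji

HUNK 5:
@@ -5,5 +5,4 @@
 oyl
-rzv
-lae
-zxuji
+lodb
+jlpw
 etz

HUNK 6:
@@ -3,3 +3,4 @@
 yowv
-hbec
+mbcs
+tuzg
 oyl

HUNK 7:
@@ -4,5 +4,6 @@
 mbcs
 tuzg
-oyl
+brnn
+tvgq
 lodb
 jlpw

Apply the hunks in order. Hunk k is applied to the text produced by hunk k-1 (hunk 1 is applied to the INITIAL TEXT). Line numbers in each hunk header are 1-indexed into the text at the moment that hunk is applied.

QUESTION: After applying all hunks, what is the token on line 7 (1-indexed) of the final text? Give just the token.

Answer: tvgq

Derivation:
Hunk 1: at line 1 remove [fkq] add [snxy] -> 6 lines: dwk nyzc snxy yzh etz mwqc
Hunk 2: at line 2 remove [yzh] add [dmioa,zxuji] -> 7 lines: dwk nyzc snxy dmioa zxuji etz mwqc
Hunk 3: at line 1 remove [snxy,dmioa] add [yowv,lval,lae] -> 8 lines: dwk nyzc yowv lval lae zxuji etz mwqc
Hunk 4: at line 2 remove [lval] add [hbec,oyl,rzv] -> 10 lines: dwk nyzc yowv hbec oyl rzv lae zxuji etz mwqc
Hunk 5: at line 5 remove [rzv,lae,zxuji] add [lodb,jlpw] -> 9 lines: dwk nyzc yowv hbec oyl lodb jlpw etz mwqc
Hunk 6: at line 3 remove [hbec] add [mbcs,tuzg] -> 10 lines: dwk nyzc yowv mbcs tuzg oyl lodb jlpw etz mwqc
Hunk 7: at line 4 remove [oyl] add [brnn,tvgq] -> 11 lines: dwk nyzc yowv mbcs tuzg brnn tvgq lodb jlpw etz mwqc
Final line 7: tvgq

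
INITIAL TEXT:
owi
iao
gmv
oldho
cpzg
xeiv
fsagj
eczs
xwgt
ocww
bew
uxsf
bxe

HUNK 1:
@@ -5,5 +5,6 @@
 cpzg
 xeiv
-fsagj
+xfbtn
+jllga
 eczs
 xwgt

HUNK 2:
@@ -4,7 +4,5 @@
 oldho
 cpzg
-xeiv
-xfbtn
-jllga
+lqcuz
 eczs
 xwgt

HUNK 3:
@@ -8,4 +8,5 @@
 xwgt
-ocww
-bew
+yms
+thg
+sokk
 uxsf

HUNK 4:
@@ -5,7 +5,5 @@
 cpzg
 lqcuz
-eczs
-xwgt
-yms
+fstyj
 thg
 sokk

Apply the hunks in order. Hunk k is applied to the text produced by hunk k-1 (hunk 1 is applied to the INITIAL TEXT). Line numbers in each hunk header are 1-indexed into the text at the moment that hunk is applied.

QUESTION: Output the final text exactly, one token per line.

Answer: owi
iao
gmv
oldho
cpzg
lqcuz
fstyj
thg
sokk
uxsf
bxe

Derivation:
Hunk 1: at line 5 remove [fsagj] add [xfbtn,jllga] -> 14 lines: owi iao gmv oldho cpzg xeiv xfbtn jllga eczs xwgt ocww bew uxsf bxe
Hunk 2: at line 4 remove [xeiv,xfbtn,jllga] add [lqcuz] -> 12 lines: owi iao gmv oldho cpzg lqcuz eczs xwgt ocww bew uxsf bxe
Hunk 3: at line 8 remove [ocww,bew] add [yms,thg,sokk] -> 13 lines: owi iao gmv oldho cpzg lqcuz eczs xwgt yms thg sokk uxsf bxe
Hunk 4: at line 5 remove [eczs,xwgt,yms] add [fstyj] -> 11 lines: owi iao gmv oldho cpzg lqcuz fstyj thg sokk uxsf bxe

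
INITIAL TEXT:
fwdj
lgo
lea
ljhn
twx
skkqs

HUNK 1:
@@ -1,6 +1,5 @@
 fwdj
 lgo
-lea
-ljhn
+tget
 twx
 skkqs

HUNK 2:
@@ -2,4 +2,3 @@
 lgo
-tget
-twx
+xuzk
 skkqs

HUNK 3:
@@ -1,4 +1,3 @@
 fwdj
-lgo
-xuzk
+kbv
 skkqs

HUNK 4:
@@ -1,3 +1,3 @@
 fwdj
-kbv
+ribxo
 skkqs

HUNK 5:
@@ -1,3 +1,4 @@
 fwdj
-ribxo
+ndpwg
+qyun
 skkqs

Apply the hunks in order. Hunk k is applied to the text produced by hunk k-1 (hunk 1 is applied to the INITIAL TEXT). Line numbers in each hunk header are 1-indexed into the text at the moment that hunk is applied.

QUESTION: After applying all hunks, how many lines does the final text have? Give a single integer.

Answer: 4

Derivation:
Hunk 1: at line 1 remove [lea,ljhn] add [tget] -> 5 lines: fwdj lgo tget twx skkqs
Hunk 2: at line 2 remove [tget,twx] add [xuzk] -> 4 lines: fwdj lgo xuzk skkqs
Hunk 3: at line 1 remove [lgo,xuzk] add [kbv] -> 3 lines: fwdj kbv skkqs
Hunk 4: at line 1 remove [kbv] add [ribxo] -> 3 lines: fwdj ribxo skkqs
Hunk 5: at line 1 remove [ribxo] add [ndpwg,qyun] -> 4 lines: fwdj ndpwg qyun skkqs
Final line count: 4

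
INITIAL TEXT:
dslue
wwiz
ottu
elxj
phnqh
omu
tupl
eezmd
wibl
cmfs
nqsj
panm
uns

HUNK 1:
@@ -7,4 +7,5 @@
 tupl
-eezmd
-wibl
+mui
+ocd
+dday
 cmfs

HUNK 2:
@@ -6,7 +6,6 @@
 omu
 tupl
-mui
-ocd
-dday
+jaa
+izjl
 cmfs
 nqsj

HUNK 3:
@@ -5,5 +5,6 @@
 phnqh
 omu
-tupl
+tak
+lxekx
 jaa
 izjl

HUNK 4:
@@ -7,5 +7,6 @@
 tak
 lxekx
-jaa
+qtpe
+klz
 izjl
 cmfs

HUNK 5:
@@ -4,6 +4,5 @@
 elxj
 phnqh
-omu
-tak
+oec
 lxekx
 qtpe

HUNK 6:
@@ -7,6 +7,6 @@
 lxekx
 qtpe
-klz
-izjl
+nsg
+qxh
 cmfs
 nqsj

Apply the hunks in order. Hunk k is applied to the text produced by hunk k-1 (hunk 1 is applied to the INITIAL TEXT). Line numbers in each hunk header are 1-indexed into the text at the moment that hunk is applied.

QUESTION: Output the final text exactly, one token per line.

Answer: dslue
wwiz
ottu
elxj
phnqh
oec
lxekx
qtpe
nsg
qxh
cmfs
nqsj
panm
uns

Derivation:
Hunk 1: at line 7 remove [eezmd,wibl] add [mui,ocd,dday] -> 14 lines: dslue wwiz ottu elxj phnqh omu tupl mui ocd dday cmfs nqsj panm uns
Hunk 2: at line 6 remove [mui,ocd,dday] add [jaa,izjl] -> 13 lines: dslue wwiz ottu elxj phnqh omu tupl jaa izjl cmfs nqsj panm uns
Hunk 3: at line 5 remove [tupl] add [tak,lxekx] -> 14 lines: dslue wwiz ottu elxj phnqh omu tak lxekx jaa izjl cmfs nqsj panm uns
Hunk 4: at line 7 remove [jaa] add [qtpe,klz] -> 15 lines: dslue wwiz ottu elxj phnqh omu tak lxekx qtpe klz izjl cmfs nqsj panm uns
Hunk 5: at line 4 remove [omu,tak] add [oec] -> 14 lines: dslue wwiz ottu elxj phnqh oec lxekx qtpe klz izjl cmfs nqsj panm uns
Hunk 6: at line 7 remove [klz,izjl] add [nsg,qxh] -> 14 lines: dslue wwiz ottu elxj phnqh oec lxekx qtpe nsg qxh cmfs nqsj panm uns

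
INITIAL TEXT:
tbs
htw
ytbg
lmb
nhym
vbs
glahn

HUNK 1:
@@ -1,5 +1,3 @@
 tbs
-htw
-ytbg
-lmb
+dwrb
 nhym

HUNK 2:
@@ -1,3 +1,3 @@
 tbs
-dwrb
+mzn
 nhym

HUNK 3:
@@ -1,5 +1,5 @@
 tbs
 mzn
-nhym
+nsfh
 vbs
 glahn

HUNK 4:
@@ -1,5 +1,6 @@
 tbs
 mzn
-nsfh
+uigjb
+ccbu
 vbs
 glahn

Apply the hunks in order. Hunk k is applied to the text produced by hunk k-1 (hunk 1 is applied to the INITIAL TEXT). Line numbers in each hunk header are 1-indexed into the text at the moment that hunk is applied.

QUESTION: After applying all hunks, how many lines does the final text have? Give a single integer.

Answer: 6

Derivation:
Hunk 1: at line 1 remove [htw,ytbg,lmb] add [dwrb] -> 5 lines: tbs dwrb nhym vbs glahn
Hunk 2: at line 1 remove [dwrb] add [mzn] -> 5 lines: tbs mzn nhym vbs glahn
Hunk 3: at line 1 remove [nhym] add [nsfh] -> 5 lines: tbs mzn nsfh vbs glahn
Hunk 4: at line 1 remove [nsfh] add [uigjb,ccbu] -> 6 lines: tbs mzn uigjb ccbu vbs glahn
Final line count: 6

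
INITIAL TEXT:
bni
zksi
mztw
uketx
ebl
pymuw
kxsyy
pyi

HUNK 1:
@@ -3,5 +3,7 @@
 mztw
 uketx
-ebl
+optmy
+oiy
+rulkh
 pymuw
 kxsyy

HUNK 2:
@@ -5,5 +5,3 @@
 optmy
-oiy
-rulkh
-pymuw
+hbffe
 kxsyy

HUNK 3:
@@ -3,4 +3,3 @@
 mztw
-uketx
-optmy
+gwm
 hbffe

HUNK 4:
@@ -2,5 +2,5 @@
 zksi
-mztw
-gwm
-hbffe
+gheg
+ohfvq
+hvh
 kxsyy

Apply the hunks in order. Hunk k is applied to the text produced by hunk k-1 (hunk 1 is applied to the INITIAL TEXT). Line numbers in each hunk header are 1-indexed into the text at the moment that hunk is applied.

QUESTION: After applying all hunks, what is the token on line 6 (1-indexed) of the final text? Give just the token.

Answer: kxsyy

Derivation:
Hunk 1: at line 3 remove [ebl] add [optmy,oiy,rulkh] -> 10 lines: bni zksi mztw uketx optmy oiy rulkh pymuw kxsyy pyi
Hunk 2: at line 5 remove [oiy,rulkh,pymuw] add [hbffe] -> 8 lines: bni zksi mztw uketx optmy hbffe kxsyy pyi
Hunk 3: at line 3 remove [uketx,optmy] add [gwm] -> 7 lines: bni zksi mztw gwm hbffe kxsyy pyi
Hunk 4: at line 2 remove [mztw,gwm,hbffe] add [gheg,ohfvq,hvh] -> 7 lines: bni zksi gheg ohfvq hvh kxsyy pyi
Final line 6: kxsyy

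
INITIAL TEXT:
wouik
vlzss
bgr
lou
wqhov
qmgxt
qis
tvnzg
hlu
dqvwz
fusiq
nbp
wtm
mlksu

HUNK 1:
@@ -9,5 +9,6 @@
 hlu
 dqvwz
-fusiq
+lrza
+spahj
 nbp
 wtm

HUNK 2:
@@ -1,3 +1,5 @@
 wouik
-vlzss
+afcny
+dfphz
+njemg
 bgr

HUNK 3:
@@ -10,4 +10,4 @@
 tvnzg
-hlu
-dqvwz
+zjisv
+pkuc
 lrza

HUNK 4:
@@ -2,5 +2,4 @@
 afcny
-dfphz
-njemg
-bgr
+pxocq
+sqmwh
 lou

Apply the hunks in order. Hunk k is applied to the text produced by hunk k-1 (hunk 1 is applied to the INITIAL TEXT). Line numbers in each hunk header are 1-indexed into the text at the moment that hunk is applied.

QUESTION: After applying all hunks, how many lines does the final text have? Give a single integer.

Hunk 1: at line 9 remove [fusiq] add [lrza,spahj] -> 15 lines: wouik vlzss bgr lou wqhov qmgxt qis tvnzg hlu dqvwz lrza spahj nbp wtm mlksu
Hunk 2: at line 1 remove [vlzss] add [afcny,dfphz,njemg] -> 17 lines: wouik afcny dfphz njemg bgr lou wqhov qmgxt qis tvnzg hlu dqvwz lrza spahj nbp wtm mlksu
Hunk 3: at line 10 remove [hlu,dqvwz] add [zjisv,pkuc] -> 17 lines: wouik afcny dfphz njemg bgr lou wqhov qmgxt qis tvnzg zjisv pkuc lrza spahj nbp wtm mlksu
Hunk 4: at line 2 remove [dfphz,njemg,bgr] add [pxocq,sqmwh] -> 16 lines: wouik afcny pxocq sqmwh lou wqhov qmgxt qis tvnzg zjisv pkuc lrza spahj nbp wtm mlksu
Final line count: 16

Answer: 16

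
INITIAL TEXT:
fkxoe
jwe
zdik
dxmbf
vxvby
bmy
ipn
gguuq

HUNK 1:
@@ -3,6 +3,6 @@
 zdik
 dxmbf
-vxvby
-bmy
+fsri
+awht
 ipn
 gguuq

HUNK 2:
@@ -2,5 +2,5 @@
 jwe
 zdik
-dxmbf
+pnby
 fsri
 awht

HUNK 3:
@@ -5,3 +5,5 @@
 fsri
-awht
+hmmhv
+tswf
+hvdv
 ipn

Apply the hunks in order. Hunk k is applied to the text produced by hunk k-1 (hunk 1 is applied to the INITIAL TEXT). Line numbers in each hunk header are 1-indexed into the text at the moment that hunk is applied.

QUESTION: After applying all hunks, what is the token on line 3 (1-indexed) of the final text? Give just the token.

Hunk 1: at line 3 remove [vxvby,bmy] add [fsri,awht] -> 8 lines: fkxoe jwe zdik dxmbf fsri awht ipn gguuq
Hunk 2: at line 2 remove [dxmbf] add [pnby] -> 8 lines: fkxoe jwe zdik pnby fsri awht ipn gguuq
Hunk 3: at line 5 remove [awht] add [hmmhv,tswf,hvdv] -> 10 lines: fkxoe jwe zdik pnby fsri hmmhv tswf hvdv ipn gguuq
Final line 3: zdik

Answer: zdik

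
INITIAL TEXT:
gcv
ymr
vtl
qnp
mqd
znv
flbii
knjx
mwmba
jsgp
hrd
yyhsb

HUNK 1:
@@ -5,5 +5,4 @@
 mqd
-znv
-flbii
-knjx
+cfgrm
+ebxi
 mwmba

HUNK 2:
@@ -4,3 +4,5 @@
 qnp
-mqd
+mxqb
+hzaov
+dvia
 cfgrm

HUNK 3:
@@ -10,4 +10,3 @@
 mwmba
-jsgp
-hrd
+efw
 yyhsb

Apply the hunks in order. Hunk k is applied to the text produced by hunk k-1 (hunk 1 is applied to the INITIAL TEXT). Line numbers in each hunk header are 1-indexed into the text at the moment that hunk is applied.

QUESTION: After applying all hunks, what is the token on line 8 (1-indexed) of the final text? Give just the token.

Hunk 1: at line 5 remove [znv,flbii,knjx] add [cfgrm,ebxi] -> 11 lines: gcv ymr vtl qnp mqd cfgrm ebxi mwmba jsgp hrd yyhsb
Hunk 2: at line 4 remove [mqd] add [mxqb,hzaov,dvia] -> 13 lines: gcv ymr vtl qnp mxqb hzaov dvia cfgrm ebxi mwmba jsgp hrd yyhsb
Hunk 3: at line 10 remove [jsgp,hrd] add [efw] -> 12 lines: gcv ymr vtl qnp mxqb hzaov dvia cfgrm ebxi mwmba efw yyhsb
Final line 8: cfgrm

Answer: cfgrm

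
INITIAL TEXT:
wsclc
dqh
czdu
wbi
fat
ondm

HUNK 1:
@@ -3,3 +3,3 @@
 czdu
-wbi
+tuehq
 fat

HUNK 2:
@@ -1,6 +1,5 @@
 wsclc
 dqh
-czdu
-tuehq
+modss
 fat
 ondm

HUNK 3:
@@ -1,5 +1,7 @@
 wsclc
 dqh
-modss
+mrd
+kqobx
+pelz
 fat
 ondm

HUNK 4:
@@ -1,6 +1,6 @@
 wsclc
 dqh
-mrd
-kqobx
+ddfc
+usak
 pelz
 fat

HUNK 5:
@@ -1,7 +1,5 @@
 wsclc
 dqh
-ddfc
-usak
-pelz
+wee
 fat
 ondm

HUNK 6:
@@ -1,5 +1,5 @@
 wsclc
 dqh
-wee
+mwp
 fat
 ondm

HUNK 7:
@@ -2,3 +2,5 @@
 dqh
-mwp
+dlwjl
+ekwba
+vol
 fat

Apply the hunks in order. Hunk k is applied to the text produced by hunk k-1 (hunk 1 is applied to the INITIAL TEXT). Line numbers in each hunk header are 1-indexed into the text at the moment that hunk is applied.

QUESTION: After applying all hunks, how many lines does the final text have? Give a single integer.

Answer: 7

Derivation:
Hunk 1: at line 3 remove [wbi] add [tuehq] -> 6 lines: wsclc dqh czdu tuehq fat ondm
Hunk 2: at line 1 remove [czdu,tuehq] add [modss] -> 5 lines: wsclc dqh modss fat ondm
Hunk 3: at line 1 remove [modss] add [mrd,kqobx,pelz] -> 7 lines: wsclc dqh mrd kqobx pelz fat ondm
Hunk 4: at line 1 remove [mrd,kqobx] add [ddfc,usak] -> 7 lines: wsclc dqh ddfc usak pelz fat ondm
Hunk 5: at line 1 remove [ddfc,usak,pelz] add [wee] -> 5 lines: wsclc dqh wee fat ondm
Hunk 6: at line 1 remove [wee] add [mwp] -> 5 lines: wsclc dqh mwp fat ondm
Hunk 7: at line 2 remove [mwp] add [dlwjl,ekwba,vol] -> 7 lines: wsclc dqh dlwjl ekwba vol fat ondm
Final line count: 7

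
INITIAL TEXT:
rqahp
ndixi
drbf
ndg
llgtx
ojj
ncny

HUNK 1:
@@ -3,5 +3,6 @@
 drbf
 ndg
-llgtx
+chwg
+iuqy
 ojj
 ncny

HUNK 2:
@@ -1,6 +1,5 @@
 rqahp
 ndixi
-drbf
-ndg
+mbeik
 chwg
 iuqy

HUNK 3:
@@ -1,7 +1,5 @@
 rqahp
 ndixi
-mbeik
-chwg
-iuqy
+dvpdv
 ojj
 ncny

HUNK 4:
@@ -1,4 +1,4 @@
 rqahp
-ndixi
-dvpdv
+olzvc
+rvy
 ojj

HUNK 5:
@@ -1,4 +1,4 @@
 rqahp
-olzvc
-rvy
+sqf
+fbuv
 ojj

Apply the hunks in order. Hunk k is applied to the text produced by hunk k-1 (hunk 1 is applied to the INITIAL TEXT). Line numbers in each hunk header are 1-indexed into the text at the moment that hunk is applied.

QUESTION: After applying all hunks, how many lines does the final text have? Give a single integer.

Answer: 5

Derivation:
Hunk 1: at line 3 remove [llgtx] add [chwg,iuqy] -> 8 lines: rqahp ndixi drbf ndg chwg iuqy ojj ncny
Hunk 2: at line 1 remove [drbf,ndg] add [mbeik] -> 7 lines: rqahp ndixi mbeik chwg iuqy ojj ncny
Hunk 3: at line 1 remove [mbeik,chwg,iuqy] add [dvpdv] -> 5 lines: rqahp ndixi dvpdv ojj ncny
Hunk 4: at line 1 remove [ndixi,dvpdv] add [olzvc,rvy] -> 5 lines: rqahp olzvc rvy ojj ncny
Hunk 5: at line 1 remove [olzvc,rvy] add [sqf,fbuv] -> 5 lines: rqahp sqf fbuv ojj ncny
Final line count: 5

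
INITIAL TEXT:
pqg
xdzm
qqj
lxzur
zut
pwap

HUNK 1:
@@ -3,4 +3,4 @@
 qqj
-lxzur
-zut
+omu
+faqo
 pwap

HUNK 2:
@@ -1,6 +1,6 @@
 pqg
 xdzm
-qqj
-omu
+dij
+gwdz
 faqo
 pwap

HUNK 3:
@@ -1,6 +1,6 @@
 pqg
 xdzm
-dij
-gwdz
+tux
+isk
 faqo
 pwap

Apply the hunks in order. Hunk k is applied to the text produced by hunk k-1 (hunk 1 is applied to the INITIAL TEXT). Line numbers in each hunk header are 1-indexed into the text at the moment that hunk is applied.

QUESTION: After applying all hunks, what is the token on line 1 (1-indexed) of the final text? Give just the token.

Answer: pqg

Derivation:
Hunk 1: at line 3 remove [lxzur,zut] add [omu,faqo] -> 6 lines: pqg xdzm qqj omu faqo pwap
Hunk 2: at line 1 remove [qqj,omu] add [dij,gwdz] -> 6 lines: pqg xdzm dij gwdz faqo pwap
Hunk 3: at line 1 remove [dij,gwdz] add [tux,isk] -> 6 lines: pqg xdzm tux isk faqo pwap
Final line 1: pqg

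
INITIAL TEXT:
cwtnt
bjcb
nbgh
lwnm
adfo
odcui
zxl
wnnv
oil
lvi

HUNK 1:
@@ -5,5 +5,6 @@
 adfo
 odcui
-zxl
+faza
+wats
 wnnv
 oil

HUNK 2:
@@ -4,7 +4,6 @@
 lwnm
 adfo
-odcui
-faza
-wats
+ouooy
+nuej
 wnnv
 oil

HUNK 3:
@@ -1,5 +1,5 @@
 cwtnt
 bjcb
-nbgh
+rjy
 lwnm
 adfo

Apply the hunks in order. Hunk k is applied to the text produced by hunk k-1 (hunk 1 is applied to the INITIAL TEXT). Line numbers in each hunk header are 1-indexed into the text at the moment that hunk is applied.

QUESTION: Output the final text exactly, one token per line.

Answer: cwtnt
bjcb
rjy
lwnm
adfo
ouooy
nuej
wnnv
oil
lvi

Derivation:
Hunk 1: at line 5 remove [zxl] add [faza,wats] -> 11 lines: cwtnt bjcb nbgh lwnm adfo odcui faza wats wnnv oil lvi
Hunk 2: at line 4 remove [odcui,faza,wats] add [ouooy,nuej] -> 10 lines: cwtnt bjcb nbgh lwnm adfo ouooy nuej wnnv oil lvi
Hunk 3: at line 1 remove [nbgh] add [rjy] -> 10 lines: cwtnt bjcb rjy lwnm adfo ouooy nuej wnnv oil lvi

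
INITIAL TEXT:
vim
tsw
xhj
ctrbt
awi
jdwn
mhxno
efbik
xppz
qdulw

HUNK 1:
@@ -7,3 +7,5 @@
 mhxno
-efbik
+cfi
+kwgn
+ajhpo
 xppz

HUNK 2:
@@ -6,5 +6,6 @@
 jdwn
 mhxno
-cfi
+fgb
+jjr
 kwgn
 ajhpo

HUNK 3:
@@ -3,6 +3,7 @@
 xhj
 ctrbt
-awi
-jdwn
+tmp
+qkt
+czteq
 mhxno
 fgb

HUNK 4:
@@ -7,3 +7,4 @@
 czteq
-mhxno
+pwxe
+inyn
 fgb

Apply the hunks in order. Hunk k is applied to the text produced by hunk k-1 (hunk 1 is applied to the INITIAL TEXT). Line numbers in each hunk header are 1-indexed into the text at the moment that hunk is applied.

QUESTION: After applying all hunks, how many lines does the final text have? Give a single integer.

Answer: 15

Derivation:
Hunk 1: at line 7 remove [efbik] add [cfi,kwgn,ajhpo] -> 12 lines: vim tsw xhj ctrbt awi jdwn mhxno cfi kwgn ajhpo xppz qdulw
Hunk 2: at line 6 remove [cfi] add [fgb,jjr] -> 13 lines: vim tsw xhj ctrbt awi jdwn mhxno fgb jjr kwgn ajhpo xppz qdulw
Hunk 3: at line 3 remove [awi,jdwn] add [tmp,qkt,czteq] -> 14 lines: vim tsw xhj ctrbt tmp qkt czteq mhxno fgb jjr kwgn ajhpo xppz qdulw
Hunk 4: at line 7 remove [mhxno] add [pwxe,inyn] -> 15 lines: vim tsw xhj ctrbt tmp qkt czteq pwxe inyn fgb jjr kwgn ajhpo xppz qdulw
Final line count: 15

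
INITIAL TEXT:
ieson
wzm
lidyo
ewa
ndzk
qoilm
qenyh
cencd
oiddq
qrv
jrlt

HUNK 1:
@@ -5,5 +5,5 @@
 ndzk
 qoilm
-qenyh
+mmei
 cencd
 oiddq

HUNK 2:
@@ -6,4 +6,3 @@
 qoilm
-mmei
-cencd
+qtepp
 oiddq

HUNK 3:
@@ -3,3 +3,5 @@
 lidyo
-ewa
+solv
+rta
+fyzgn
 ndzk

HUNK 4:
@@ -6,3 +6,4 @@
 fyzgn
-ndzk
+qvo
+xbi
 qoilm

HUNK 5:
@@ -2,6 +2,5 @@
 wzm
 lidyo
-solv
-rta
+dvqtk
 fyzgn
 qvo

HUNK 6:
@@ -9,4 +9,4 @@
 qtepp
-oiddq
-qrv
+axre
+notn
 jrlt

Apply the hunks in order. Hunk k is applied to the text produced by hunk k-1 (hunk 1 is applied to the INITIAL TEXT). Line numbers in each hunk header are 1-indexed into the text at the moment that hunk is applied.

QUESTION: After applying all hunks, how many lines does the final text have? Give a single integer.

Hunk 1: at line 5 remove [qenyh] add [mmei] -> 11 lines: ieson wzm lidyo ewa ndzk qoilm mmei cencd oiddq qrv jrlt
Hunk 2: at line 6 remove [mmei,cencd] add [qtepp] -> 10 lines: ieson wzm lidyo ewa ndzk qoilm qtepp oiddq qrv jrlt
Hunk 3: at line 3 remove [ewa] add [solv,rta,fyzgn] -> 12 lines: ieson wzm lidyo solv rta fyzgn ndzk qoilm qtepp oiddq qrv jrlt
Hunk 4: at line 6 remove [ndzk] add [qvo,xbi] -> 13 lines: ieson wzm lidyo solv rta fyzgn qvo xbi qoilm qtepp oiddq qrv jrlt
Hunk 5: at line 2 remove [solv,rta] add [dvqtk] -> 12 lines: ieson wzm lidyo dvqtk fyzgn qvo xbi qoilm qtepp oiddq qrv jrlt
Hunk 6: at line 9 remove [oiddq,qrv] add [axre,notn] -> 12 lines: ieson wzm lidyo dvqtk fyzgn qvo xbi qoilm qtepp axre notn jrlt
Final line count: 12

Answer: 12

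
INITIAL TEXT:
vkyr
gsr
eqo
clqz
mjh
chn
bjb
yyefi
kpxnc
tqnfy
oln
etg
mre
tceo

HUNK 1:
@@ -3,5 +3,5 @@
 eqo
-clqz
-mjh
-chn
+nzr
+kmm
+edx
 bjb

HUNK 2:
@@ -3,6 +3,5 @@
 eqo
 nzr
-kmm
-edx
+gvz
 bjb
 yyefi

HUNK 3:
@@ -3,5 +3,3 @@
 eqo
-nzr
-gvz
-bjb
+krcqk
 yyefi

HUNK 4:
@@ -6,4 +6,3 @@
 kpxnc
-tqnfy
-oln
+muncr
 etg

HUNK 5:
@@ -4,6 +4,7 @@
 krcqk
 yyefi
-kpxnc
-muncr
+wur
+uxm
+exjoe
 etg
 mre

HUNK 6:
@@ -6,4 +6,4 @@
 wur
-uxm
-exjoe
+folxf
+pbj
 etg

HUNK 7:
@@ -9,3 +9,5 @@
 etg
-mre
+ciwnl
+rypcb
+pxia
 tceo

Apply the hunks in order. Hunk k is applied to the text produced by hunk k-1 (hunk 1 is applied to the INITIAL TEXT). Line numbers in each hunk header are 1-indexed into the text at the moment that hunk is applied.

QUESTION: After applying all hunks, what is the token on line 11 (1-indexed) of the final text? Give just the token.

Hunk 1: at line 3 remove [clqz,mjh,chn] add [nzr,kmm,edx] -> 14 lines: vkyr gsr eqo nzr kmm edx bjb yyefi kpxnc tqnfy oln etg mre tceo
Hunk 2: at line 3 remove [kmm,edx] add [gvz] -> 13 lines: vkyr gsr eqo nzr gvz bjb yyefi kpxnc tqnfy oln etg mre tceo
Hunk 3: at line 3 remove [nzr,gvz,bjb] add [krcqk] -> 11 lines: vkyr gsr eqo krcqk yyefi kpxnc tqnfy oln etg mre tceo
Hunk 4: at line 6 remove [tqnfy,oln] add [muncr] -> 10 lines: vkyr gsr eqo krcqk yyefi kpxnc muncr etg mre tceo
Hunk 5: at line 4 remove [kpxnc,muncr] add [wur,uxm,exjoe] -> 11 lines: vkyr gsr eqo krcqk yyefi wur uxm exjoe etg mre tceo
Hunk 6: at line 6 remove [uxm,exjoe] add [folxf,pbj] -> 11 lines: vkyr gsr eqo krcqk yyefi wur folxf pbj etg mre tceo
Hunk 7: at line 9 remove [mre] add [ciwnl,rypcb,pxia] -> 13 lines: vkyr gsr eqo krcqk yyefi wur folxf pbj etg ciwnl rypcb pxia tceo
Final line 11: rypcb

Answer: rypcb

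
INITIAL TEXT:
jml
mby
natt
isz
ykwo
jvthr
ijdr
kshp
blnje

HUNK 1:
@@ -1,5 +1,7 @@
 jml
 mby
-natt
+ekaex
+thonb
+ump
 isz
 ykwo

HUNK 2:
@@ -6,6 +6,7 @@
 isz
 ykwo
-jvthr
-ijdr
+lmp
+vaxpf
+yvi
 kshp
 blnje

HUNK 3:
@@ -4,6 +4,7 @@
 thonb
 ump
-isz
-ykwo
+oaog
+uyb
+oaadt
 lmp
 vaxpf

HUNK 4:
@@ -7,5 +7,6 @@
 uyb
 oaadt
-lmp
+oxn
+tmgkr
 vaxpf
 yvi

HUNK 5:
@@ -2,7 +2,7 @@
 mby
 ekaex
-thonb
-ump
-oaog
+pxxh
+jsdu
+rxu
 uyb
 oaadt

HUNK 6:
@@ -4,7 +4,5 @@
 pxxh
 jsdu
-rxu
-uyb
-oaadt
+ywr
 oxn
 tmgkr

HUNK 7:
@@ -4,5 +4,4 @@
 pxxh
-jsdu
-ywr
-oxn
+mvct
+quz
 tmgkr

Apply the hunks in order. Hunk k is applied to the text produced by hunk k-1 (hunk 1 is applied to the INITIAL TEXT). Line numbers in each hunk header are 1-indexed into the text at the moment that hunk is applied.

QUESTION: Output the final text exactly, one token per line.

Answer: jml
mby
ekaex
pxxh
mvct
quz
tmgkr
vaxpf
yvi
kshp
blnje

Derivation:
Hunk 1: at line 1 remove [natt] add [ekaex,thonb,ump] -> 11 lines: jml mby ekaex thonb ump isz ykwo jvthr ijdr kshp blnje
Hunk 2: at line 6 remove [jvthr,ijdr] add [lmp,vaxpf,yvi] -> 12 lines: jml mby ekaex thonb ump isz ykwo lmp vaxpf yvi kshp blnje
Hunk 3: at line 4 remove [isz,ykwo] add [oaog,uyb,oaadt] -> 13 lines: jml mby ekaex thonb ump oaog uyb oaadt lmp vaxpf yvi kshp blnje
Hunk 4: at line 7 remove [lmp] add [oxn,tmgkr] -> 14 lines: jml mby ekaex thonb ump oaog uyb oaadt oxn tmgkr vaxpf yvi kshp blnje
Hunk 5: at line 2 remove [thonb,ump,oaog] add [pxxh,jsdu,rxu] -> 14 lines: jml mby ekaex pxxh jsdu rxu uyb oaadt oxn tmgkr vaxpf yvi kshp blnje
Hunk 6: at line 4 remove [rxu,uyb,oaadt] add [ywr] -> 12 lines: jml mby ekaex pxxh jsdu ywr oxn tmgkr vaxpf yvi kshp blnje
Hunk 7: at line 4 remove [jsdu,ywr,oxn] add [mvct,quz] -> 11 lines: jml mby ekaex pxxh mvct quz tmgkr vaxpf yvi kshp blnje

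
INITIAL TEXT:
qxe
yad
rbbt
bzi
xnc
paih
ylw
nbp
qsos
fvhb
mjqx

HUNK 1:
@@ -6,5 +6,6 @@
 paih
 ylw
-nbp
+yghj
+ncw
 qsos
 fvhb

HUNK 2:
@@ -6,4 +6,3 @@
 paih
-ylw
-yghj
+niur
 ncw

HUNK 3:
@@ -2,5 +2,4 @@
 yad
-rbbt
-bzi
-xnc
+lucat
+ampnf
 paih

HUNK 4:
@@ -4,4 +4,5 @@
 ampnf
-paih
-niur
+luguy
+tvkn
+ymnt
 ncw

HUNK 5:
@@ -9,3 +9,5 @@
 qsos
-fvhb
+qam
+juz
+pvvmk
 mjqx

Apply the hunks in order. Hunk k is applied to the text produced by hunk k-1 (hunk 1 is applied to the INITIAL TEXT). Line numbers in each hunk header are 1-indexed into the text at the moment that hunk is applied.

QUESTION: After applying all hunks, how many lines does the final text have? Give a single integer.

Answer: 13

Derivation:
Hunk 1: at line 6 remove [nbp] add [yghj,ncw] -> 12 lines: qxe yad rbbt bzi xnc paih ylw yghj ncw qsos fvhb mjqx
Hunk 2: at line 6 remove [ylw,yghj] add [niur] -> 11 lines: qxe yad rbbt bzi xnc paih niur ncw qsos fvhb mjqx
Hunk 3: at line 2 remove [rbbt,bzi,xnc] add [lucat,ampnf] -> 10 lines: qxe yad lucat ampnf paih niur ncw qsos fvhb mjqx
Hunk 4: at line 4 remove [paih,niur] add [luguy,tvkn,ymnt] -> 11 lines: qxe yad lucat ampnf luguy tvkn ymnt ncw qsos fvhb mjqx
Hunk 5: at line 9 remove [fvhb] add [qam,juz,pvvmk] -> 13 lines: qxe yad lucat ampnf luguy tvkn ymnt ncw qsos qam juz pvvmk mjqx
Final line count: 13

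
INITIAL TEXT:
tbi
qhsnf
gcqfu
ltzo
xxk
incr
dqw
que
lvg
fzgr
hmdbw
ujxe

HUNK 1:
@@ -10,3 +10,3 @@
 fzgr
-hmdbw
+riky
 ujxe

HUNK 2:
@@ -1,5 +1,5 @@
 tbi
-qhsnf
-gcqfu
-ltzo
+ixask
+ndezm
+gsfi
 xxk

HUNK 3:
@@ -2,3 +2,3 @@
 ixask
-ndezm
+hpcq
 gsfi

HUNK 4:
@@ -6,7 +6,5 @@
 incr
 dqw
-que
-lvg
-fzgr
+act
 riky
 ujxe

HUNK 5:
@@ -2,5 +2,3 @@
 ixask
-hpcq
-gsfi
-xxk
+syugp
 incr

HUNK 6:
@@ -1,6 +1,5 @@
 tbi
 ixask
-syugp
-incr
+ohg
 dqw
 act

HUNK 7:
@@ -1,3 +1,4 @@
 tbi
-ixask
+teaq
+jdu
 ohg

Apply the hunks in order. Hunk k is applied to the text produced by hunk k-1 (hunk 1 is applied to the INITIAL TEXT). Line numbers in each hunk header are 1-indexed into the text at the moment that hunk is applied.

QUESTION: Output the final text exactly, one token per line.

Answer: tbi
teaq
jdu
ohg
dqw
act
riky
ujxe

Derivation:
Hunk 1: at line 10 remove [hmdbw] add [riky] -> 12 lines: tbi qhsnf gcqfu ltzo xxk incr dqw que lvg fzgr riky ujxe
Hunk 2: at line 1 remove [qhsnf,gcqfu,ltzo] add [ixask,ndezm,gsfi] -> 12 lines: tbi ixask ndezm gsfi xxk incr dqw que lvg fzgr riky ujxe
Hunk 3: at line 2 remove [ndezm] add [hpcq] -> 12 lines: tbi ixask hpcq gsfi xxk incr dqw que lvg fzgr riky ujxe
Hunk 4: at line 6 remove [que,lvg,fzgr] add [act] -> 10 lines: tbi ixask hpcq gsfi xxk incr dqw act riky ujxe
Hunk 5: at line 2 remove [hpcq,gsfi,xxk] add [syugp] -> 8 lines: tbi ixask syugp incr dqw act riky ujxe
Hunk 6: at line 1 remove [syugp,incr] add [ohg] -> 7 lines: tbi ixask ohg dqw act riky ujxe
Hunk 7: at line 1 remove [ixask] add [teaq,jdu] -> 8 lines: tbi teaq jdu ohg dqw act riky ujxe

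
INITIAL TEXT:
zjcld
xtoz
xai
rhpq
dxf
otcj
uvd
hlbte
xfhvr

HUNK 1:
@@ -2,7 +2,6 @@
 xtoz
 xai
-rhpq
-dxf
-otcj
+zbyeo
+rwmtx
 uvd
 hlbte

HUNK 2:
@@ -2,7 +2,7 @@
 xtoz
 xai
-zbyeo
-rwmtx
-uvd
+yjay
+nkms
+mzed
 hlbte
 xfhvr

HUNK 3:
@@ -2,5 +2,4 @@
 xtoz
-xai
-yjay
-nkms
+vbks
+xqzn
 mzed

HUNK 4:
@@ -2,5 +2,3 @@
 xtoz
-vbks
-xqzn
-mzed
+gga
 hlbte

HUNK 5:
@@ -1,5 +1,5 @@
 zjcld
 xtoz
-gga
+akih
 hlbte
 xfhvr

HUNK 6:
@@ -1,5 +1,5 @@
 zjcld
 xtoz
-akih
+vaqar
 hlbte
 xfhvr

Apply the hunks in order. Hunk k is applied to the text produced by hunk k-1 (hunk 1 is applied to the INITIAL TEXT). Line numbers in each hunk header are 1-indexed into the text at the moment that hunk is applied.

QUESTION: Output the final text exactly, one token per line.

Answer: zjcld
xtoz
vaqar
hlbte
xfhvr

Derivation:
Hunk 1: at line 2 remove [rhpq,dxf,otcj] add [zbyeo,rwmtx] -> 8 lines: zjcld xtoz xai zbyeo rwmtx uvd hlbte xfhvr
Hunk 2: at line 2 remove [zbyeo,rwmtx,uvd] add [yjay,nkms,mzed] -> 8 lines: zjcld xtoz xai yjay nkms mzed hlbte xfhvr
Hunk 3: at line 2 remove [xai,yjay,nkms] add [vbks,xqzn] -> 7 lines: zjcld xtoz vbks xqzn mzed hlbte xfhvr
Hunk 4: at line 2 remove [vbks,xqzn,mzed] add [gga] -> 5 lines: zjcld xtoz gga hlbte xfhvr
Hunk 5: at line 1 remove [gga] add [akih] -> 5 lines: zjcld xtoz akih hlbte xfhvr
Hunk 6: at line 1 remove [akih] add [vaqar] -> 5 lines: zjcld xtoz vaqar hlbte xfhvr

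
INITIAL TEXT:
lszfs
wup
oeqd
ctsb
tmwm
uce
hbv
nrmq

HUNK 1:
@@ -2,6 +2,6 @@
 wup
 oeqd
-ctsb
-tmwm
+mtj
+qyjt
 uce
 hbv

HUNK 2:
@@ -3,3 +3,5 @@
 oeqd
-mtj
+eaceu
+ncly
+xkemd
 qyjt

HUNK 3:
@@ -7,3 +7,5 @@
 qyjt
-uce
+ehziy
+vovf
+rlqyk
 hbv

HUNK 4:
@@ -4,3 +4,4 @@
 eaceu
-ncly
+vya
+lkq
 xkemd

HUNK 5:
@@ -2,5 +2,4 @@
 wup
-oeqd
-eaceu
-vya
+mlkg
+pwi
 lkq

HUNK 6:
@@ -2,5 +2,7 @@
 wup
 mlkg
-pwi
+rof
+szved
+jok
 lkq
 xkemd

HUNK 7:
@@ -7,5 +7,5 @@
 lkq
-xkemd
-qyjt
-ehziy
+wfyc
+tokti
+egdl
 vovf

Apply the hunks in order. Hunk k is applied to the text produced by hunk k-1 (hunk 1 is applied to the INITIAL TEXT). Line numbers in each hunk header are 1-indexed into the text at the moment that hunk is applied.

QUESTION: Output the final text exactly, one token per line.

Hunk 1: at line 2 remove [ctsb,tmwm] add [mtj,qyjt] -> 8 lines: lszfs wup oeqd mtj qyjt uce hbv nrmq
Hunk 2: at line 3 remove [mtj] add [eaceu,ncly,xkemd] -> 10 lines: lszfs wup oeqd eaceu ncly xkemd qyjt uce hbv nrmq
Hunk 3: at line 7 remove [uce] add [ehziy,vovf,rlqyk] -> 12 lines: lszfs wup oeqd eaceu ncly xkemd qyjt ehziy vovf rlqyk hbv nrmq
Hunk 4: at line 4 remove [ncly] add [vya,lkq] -> 13 lines: lszfs wup oeqd eaceu vya lkq xkemd qyjt ehziy vovf rlqyk hbv nrmq
Hunk 5: at line 2 remove [oeqd,eaceu,vya] add [mlkg,pwi] -> 12 lines: lszfs wup mlkg pwi lkq xkemd qyjt ehziy vovf rlqyk hbv nrmq
Hunk 6: at line 2 remove [pwi] add [rof,szved,jok] -> 14 lines: lszfs wup mlkg rof szved jok lkq xkemd qyjt ehziy vovf rlqyk hbv nrmq
Hunk 7: at line 7 remove [xkemd,qyjt,ehziy] add [wfyc,tokti,egdl] -> 14 lines: lszfs wup mlkg rof szved jok lkq wfyc tokti egdl vovf rlqyk hbv nrmq

Answer: lszfs
wup
mlkg
rof
szved
jok
lkq
wfyc
tokti
egdl
vovf
rlqyk
hbv
nrmq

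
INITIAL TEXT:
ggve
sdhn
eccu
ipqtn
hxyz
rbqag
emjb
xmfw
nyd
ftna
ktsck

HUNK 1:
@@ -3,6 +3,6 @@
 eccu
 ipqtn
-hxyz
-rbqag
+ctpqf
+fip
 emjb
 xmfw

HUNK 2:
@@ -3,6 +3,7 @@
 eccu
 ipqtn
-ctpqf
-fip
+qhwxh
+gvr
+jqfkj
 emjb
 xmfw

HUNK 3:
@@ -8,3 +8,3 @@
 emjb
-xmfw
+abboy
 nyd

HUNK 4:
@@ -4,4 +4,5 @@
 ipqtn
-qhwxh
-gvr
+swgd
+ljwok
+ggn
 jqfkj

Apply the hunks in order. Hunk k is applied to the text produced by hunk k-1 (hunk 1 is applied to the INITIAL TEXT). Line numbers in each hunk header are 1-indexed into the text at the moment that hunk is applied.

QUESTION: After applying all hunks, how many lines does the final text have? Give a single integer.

Answer: 13

Derivation:
Hunk 1: at line 3 remove [hxyz,rbqag] add [ctpqf,fip] -> 11 lines: ggve sdhn eccu ipqtn ctpqf fip emjb xmfw nyd ftna ktsck
Hunk 2: at line 3 remove [ctpqf,fip] add [qhwxh,gvr,jqfkj] -> 12 lines: ggve sdhn eccu ipqtn qhwxh gvr jqfkj emjb xmfw nyd ftna ktsck
Hunk 3: at line 8 remove [xmfw] add [abboy] -> 12 lines: ggve sdhn eccu ipqtn qhwxh gvr jqfkj emjb abboy nyd ftna ktsck
Hunk 4: at line 4 remove [qhwxh,gvr] add [swgd,ljwok,ggn] -> 13 lines: ggve sdhn eccu ipqtn swgd ljwok ggn jqfkj emjb abboy nyd ftna ktsck
Final line count: 13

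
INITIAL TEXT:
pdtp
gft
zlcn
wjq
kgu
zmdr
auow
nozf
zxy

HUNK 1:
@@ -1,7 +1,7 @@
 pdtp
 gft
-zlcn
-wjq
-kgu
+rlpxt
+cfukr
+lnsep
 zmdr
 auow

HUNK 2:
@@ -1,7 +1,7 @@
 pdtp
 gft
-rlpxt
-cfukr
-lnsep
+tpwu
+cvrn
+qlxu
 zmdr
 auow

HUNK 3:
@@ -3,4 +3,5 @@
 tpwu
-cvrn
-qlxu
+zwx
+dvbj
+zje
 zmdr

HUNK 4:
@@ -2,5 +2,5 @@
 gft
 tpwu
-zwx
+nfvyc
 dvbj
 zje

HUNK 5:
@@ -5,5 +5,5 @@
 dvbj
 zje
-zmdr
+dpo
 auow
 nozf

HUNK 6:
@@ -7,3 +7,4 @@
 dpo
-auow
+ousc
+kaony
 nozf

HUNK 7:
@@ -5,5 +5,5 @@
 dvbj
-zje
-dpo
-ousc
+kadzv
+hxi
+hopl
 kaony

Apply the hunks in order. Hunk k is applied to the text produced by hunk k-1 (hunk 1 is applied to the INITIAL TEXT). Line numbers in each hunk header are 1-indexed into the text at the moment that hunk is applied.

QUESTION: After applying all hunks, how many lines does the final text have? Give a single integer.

Answer: 11

Derivation:
Hunk 1: at line 1 remove [zlcn,wjq,kgu] add [rlpxt,cfukr,lnsep] -> 9 lines: pdtp gft rlpxt cfukr lnsep zmdr auow nozf zxy
Hunk 2: at line 1 remove [rlpxt,cfukr,lnsep] add [tpwu,cvrn,qlxu] -> 9 lines: pdtp gft tpwu cvrn qlxu zmdr auow nozf zxy
Hunk 3: at line 3 remove [cvrn,qlxu] add [zwx,dvbj,zje] -> 10 lines: pdtp gft tpwu zwx dvbj zje zmdr auow nozf zxy
Hunk 4: at line 2 remove [zwx] add [nfvyc] -> 10 lines: pdtp gft tpwu nfvyc dvbj zje zmdr auow nozf zxy
Hunk 5: at line 5 remove [zmdr] add [dpo] -> 10 lines: pdtp gft tpwu nfvyc dvbj zje dpo auow nozf zxy
Hunk 6: at line 7 remove [auow] add [ousc,kaony] -> 11 lines: pdtp gft tpwu nfvyc dvbj zje dpo ousc kaony nozf zxy
Hunk 7: at line 5 remove [zje,dpo,ousc] add [kadzv,hxi,hopl] -> 11 lines: pdtp gft tpwu nfvyc dvbj kadzv hxi hopl kaony nozf zxy
Final line count: 11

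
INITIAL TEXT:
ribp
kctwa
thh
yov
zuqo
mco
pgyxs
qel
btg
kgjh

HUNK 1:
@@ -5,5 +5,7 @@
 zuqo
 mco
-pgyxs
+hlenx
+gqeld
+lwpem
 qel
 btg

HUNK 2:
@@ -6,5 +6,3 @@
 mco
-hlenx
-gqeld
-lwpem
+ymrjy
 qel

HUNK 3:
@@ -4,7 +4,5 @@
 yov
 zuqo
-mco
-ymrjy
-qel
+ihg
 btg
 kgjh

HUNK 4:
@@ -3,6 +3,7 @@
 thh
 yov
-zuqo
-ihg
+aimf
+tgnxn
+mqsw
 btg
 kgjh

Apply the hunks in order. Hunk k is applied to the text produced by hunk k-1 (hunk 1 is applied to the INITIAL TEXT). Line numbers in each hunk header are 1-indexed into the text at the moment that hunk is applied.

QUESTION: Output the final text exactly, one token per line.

Hunk 1: at line 5 remove [pgyxs] add [hlenx,gqeld,lwpem] -> 12 lines: ribp kctwa thh yov zuqo mco hlenx gqeld lwpem qel btg kgjh
Hunk 2: at line 6 remove [hlenx,gqeld,lwpem] add [ymrjy] -> 10 lines: ribp kctwa thh yov zuqo mco ymrjy qel btg kgjh
Hunk 3: at line 4 remove [mco,ymrjy,qel] add [ihg] -> 8 lines: ribp kctwa thh yov zuqo ihg btg kgjh
Hunk 4: at line 3 remove [zuqo,ihg] add [aimf,tgnxn,mqsw] -> 9 lines: ribp kctwa thh yov aimf tgnxn mqsw btg kgjh

Answer: ribp
kctwa
thh
yov
aimf
tgnxn
mqsw
btg
kgjh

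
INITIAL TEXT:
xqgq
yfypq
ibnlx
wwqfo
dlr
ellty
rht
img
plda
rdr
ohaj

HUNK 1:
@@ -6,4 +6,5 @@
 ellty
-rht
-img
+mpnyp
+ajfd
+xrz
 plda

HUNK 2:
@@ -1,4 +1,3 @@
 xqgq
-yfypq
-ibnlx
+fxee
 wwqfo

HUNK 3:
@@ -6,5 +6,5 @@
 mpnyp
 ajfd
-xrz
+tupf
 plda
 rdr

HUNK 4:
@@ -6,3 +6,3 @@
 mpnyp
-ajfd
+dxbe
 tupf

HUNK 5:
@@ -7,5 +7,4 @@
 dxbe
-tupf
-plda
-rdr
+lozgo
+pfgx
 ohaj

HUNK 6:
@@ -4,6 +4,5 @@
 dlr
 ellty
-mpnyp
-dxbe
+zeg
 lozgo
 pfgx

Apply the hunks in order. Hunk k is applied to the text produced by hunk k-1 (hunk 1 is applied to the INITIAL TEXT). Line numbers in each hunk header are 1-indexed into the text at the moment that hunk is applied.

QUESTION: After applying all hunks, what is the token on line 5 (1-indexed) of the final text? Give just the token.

Answer: ellty

Derivation:
Hunk 1: at line 6 remove [rht,img] add [mpnyp,ajfd,xrz] -> 12 lines: xqgq yfypq ibnlx wwqfo dlr ellty mpnyp ajfd xrz plda rdr ohaj
Hunk 2: at line 1 remove [yfypq,ibnlx] add [fxee] -> 11 lines: xqgq fxee wwqfo dlr ellty mpnyp ajfd xrz plda rdr ohaj
Hunk 3: at line 6 remove [xrz] add [tupf] -> 11 lines: xqgq fxee wwqfo dlr ellty mpnyp ajfd tupf plda rdr ohaj
Hunk 4: at line 6 remove [ajfd] add [dxbe] -> 11 lines: xqgq fxee wwqfo dlr ellty mpnyp dxbe tupf plda rdr ohaj
Hunk 5: at line 7 remove [tupf,plda,rdr] add [lozgo,pfgx] -> 10 lines: xqgq fxee wwqfo dlr ellty mpnyp dxbe lozgo pfgx ohaj
Hunk 6: at line 4 remove [mpnyp,dxbe] add [zeg] -> 9 lines: xqgq fxee wwqfo dlr ellty zeg lozgo pfgx ohaj
Final line 5: ellty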